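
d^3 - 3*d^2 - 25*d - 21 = (d - 7)*(d + 1)*(d + 3)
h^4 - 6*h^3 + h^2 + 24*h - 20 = (h - 5)*(h - 2)*(h - 1)*(h + 2)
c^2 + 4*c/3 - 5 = (c - 5/3)*(c + 3)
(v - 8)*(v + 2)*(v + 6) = v^3 - 52*v - 96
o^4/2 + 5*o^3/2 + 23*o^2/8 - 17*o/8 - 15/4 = (o/2 + 1)*(o - 1)*(o + 3/2)*(o + 5/2)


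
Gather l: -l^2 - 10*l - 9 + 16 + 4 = -l^2 - 10*l + 11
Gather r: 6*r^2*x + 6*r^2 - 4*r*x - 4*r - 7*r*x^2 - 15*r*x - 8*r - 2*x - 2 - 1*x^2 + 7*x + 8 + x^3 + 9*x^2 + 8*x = r^2*(6*x + 6) + r*(-7*x^2 - 19*x - 12) + x^3 + 8*x^2 + 13*x + 6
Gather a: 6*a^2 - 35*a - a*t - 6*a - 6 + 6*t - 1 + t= 6*a^2 + a*(-t - 41) + 7*t - 7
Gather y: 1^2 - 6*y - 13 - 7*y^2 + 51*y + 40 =-7*y^2 + 45*y + 28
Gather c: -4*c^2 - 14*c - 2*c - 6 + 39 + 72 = -4*c^2 - 16*c + 105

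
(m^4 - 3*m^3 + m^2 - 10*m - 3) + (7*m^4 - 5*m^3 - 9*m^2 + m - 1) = 8*m^4 - 8*m^3 - 8*m^2 - 9*m - 4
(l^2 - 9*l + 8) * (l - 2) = l^3 - 11*l^2 + 26*l - 16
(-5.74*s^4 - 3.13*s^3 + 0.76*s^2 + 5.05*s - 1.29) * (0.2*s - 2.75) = -1.148*s^5 + 15.159*s^4 + 8.7595*s^3 - 1.08*s^2 - 14.1455*s + 3.5475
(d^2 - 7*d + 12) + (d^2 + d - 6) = 2*d^2 - 6*d + 6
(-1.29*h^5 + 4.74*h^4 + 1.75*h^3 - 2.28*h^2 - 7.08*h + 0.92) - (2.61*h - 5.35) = -1.29*h^5 + 4.74*h^4 + 1.75*h^3 - 2.28*h^2 - 9.69*h + 6.27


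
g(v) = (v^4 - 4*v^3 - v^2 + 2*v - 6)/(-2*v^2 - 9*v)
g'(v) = (4*v + 9)*(v^4 - 4*v^3 - v^2 + 2*v - 6)/(-2*v^2 - 9*v)^2 + (4*v^3 - 12*v^2 - 2*v + 2)/(-2*v^2 - 9*v) = (-4*v^5 - 19*v^4 + 72*v^3 + 13*v^2 - 24*v - 54)/(v^2*(4*v^2 + 36*v + 81))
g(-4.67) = -532.73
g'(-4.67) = -2833.53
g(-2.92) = 16.46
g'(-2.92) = -25.81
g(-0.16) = -4.56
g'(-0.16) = -25.99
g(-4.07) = 146.67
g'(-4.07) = -435.99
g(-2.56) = 9.30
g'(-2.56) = -15.12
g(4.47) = -0.31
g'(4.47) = -1.27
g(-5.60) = -132.90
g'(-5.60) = -58.06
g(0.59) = 0.98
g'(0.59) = -1.43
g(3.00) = 0.80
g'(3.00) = -0.28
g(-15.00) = -202.74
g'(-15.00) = 18.50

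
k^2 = k^2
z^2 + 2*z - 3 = (z - 1)*(z + 3)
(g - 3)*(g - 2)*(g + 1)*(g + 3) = g^4 - g^3 - 11*g^2 + 9*g + 18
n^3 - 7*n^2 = n^2*(n - 7)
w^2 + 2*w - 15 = (w - 3)*(w + 5)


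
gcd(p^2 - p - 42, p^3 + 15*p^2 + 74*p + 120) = p + 6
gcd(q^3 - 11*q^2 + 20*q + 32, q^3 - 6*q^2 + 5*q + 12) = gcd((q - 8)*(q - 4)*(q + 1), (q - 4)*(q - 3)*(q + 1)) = q^2 - 3*q - 4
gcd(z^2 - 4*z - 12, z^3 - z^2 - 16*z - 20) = z + 2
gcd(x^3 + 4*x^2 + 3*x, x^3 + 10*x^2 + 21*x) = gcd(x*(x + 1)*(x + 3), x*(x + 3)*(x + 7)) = x^2 + 3*x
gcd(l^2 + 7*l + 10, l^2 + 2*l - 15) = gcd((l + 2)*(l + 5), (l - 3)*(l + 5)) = l + 5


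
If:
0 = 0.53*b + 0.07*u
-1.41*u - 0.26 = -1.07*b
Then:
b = 0.02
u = -0.17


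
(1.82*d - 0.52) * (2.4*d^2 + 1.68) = 4.368*d^3 - 1.248*d^2 + 3.0576*d - 0.8736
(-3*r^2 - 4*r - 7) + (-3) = -3*r^2 - 4*r - 10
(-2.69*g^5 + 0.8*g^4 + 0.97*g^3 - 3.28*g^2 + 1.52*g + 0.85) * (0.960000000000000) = -2.5824*g^5 + 0.768*g^4 + 0.9312*g^3 - 3.1488*g^2 + 1.4592*g + 0.816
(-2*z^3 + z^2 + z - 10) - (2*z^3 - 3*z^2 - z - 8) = -4*z^3 + 4*z^2 + 2*z - 2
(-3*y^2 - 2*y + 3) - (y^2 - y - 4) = -4*y^2 - y + 7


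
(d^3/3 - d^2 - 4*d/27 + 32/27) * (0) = 0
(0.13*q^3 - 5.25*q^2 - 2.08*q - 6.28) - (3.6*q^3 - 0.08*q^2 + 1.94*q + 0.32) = -3.47*q^3 - 5.17*q^2 - 4.02*q - 6.6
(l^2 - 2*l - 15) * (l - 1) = l^3 - 3*l^2 - 13*l + 15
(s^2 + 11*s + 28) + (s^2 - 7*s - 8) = 2*s^2 + 4*s + 20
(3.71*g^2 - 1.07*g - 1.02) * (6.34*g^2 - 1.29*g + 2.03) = 23.5214*g^4 - 11.5697*g^3 + 2.4448*g^2 - 0.8563*g - 2.0706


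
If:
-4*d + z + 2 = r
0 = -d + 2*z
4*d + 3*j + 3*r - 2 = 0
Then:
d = 2*z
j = 13*z/3 - 4/3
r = 2 - 7*z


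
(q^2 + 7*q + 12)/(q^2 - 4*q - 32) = (q + 3)/(q - 8)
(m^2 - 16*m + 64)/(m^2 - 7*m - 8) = (m - 8)/(m + 1)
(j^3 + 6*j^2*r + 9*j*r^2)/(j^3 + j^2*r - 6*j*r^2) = (-j - 3*r)/(-j + 2*r)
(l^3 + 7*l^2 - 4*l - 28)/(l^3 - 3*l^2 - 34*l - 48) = (l^2 + 5*l - 14)/(l^2 - 5*l - 24)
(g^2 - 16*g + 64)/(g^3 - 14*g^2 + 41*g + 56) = (g - 8)/(g^2 - 6*g - 7)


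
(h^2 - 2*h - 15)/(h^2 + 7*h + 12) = (h - 5)/(h + 4)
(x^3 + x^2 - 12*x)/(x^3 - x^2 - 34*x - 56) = x*(x - 3)/(x^2 - 5*x - 14)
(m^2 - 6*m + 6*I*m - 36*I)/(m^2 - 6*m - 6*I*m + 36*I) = (m + 6*I)/(m - 6*I)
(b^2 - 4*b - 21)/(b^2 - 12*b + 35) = (b + 3)/(b - 5)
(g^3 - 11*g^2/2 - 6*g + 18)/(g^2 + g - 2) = (g^2 - 15*g/2 + 9)/(g - 1)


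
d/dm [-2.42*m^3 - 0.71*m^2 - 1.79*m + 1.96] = -7.26*m^2 - 1.42*m - 1.79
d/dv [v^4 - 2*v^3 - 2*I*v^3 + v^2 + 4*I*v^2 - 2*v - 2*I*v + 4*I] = 4*v^3 - 6*v^2*(1 + I) + 2*v*(1 + 4*I) - 2 - 2*I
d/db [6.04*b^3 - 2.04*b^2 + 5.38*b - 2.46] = 18.12*b^2 - 4.08*b + 5.38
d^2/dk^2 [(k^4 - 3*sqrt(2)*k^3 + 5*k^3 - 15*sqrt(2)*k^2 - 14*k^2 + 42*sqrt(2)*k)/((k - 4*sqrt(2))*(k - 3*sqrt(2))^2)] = 2*(35*sqrt(2)*k^4 + 60*k^4 - 684*sqrt(2)*k^3 - 570*k^3 + 1080*sqrt(2)*k^2 + 5760*k^2 - 10560*sqrt(2)*k + 2880*k - 8640*sqrt(2) + 14112)/(k^7 - 24*sqrt(2)*k^6 + 492*k^5 - 2792*sqrt(2)*k^4 + 18948*k^3 - 38448*sqrt(2)*k^2 + 86400*k - 41472*sqrt(2))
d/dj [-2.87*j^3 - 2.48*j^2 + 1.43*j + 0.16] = -8.61*j^2 - 4.96*j + 1.43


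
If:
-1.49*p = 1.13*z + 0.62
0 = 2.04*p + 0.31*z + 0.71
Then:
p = -0.33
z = -0.11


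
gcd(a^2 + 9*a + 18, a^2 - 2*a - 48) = a + 6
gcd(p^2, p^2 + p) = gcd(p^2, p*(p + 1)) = p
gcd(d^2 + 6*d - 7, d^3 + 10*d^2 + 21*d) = d + 7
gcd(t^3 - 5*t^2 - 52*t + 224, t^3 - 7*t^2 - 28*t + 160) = t^2 - 12*t + 32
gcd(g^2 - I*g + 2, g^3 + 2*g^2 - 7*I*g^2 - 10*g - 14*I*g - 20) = g - 2*I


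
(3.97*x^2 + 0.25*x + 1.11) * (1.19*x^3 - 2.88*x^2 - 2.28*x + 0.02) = 4.7243*x^5 - 11.1361*x^4 - 8.4507*x^3 - 3.6874*x^2 - 2.5258*x + 0.0222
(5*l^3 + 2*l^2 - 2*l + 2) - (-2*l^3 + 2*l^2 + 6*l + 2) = 7*l^3 - 8*l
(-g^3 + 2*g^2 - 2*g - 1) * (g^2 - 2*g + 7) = -g^5 + 4*g^4 - 13*g^3 + 17*g^2 - 12*g - 7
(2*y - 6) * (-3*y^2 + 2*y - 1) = -6*y^3 + 22*y^2 - 14*y + 6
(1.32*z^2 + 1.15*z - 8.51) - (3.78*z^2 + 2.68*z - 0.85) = -2.46*z^2 - 1.53*z - 7.66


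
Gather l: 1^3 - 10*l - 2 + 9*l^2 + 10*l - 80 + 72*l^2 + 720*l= 81*l^2 + 720*l - 81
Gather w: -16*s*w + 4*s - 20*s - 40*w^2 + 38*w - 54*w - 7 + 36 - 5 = -16*s - 40*w^2 + w*(-16*s - 16) + 24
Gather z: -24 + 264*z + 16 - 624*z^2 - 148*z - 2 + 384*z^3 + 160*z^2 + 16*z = 384*z^3 - 464*z^2 + 132*z - 10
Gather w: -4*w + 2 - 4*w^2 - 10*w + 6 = -4*w^2 - 14*w + 8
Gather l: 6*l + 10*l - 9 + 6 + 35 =16*l + 32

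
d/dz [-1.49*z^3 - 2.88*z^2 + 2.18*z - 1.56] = -4.47*z^2 - 5.76*z + 2.18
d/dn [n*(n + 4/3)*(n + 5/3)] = 3*n^2 + 6*n + 20/9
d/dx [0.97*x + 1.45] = 0.970000000000000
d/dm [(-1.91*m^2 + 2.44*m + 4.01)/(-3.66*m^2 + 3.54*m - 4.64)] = (2.169*m^2 + 47.078*m - 25.517)/(13.3956*m^4 - 25.9128*m^3 + 46.4964*m^2 - 32.8512*m + 21.5296)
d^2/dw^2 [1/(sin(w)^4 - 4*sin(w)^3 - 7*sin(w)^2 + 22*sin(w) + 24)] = 2*(-8*sin(w)^7 + 54*sin(w)^6 - 74*sin(w)^5 - 129*sin(w)^4 + 344*sin(w)^3 - 277*sin(w)^2 - 562*sin(w) + 652)/((sin(w) - 4)^3*(sin(w) - 3)^3*(sin(w) + 1)^2*(sin(w) + 2)^3)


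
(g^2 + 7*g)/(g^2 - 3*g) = (g + 7)/(g - 3)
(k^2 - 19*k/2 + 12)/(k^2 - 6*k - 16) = (k - 3/2)/(k + 2)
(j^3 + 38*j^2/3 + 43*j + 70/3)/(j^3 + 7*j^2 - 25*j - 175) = (j + 2/3)/(j - 5)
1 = 1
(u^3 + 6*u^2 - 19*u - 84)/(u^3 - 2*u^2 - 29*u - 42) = (u^2 + 3*u - 28)/(u^2 - 5*u - 14)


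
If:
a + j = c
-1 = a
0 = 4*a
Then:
No Solution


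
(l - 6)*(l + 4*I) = l^2 - 6*l + 4*I*l - 24*I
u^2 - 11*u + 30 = (u - 6)*(u - 5)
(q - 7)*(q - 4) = q^2 - 11*q + 28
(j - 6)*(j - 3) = j^2 - 9*j + 18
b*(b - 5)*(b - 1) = b^3 - 6*b^2 + 5*b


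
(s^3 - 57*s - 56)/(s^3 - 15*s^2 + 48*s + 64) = (s + 7)/(s - 8)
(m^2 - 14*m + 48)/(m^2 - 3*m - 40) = (m - 6)/(m + 5)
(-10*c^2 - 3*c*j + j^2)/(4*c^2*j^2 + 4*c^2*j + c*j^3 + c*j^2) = (-10*c^2 - 3*c*j + j^2)/(c*j*(4*c*j + 4*c + j^2 + j))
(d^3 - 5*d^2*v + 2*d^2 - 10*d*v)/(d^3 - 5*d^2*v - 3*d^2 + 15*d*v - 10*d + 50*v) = d/(d - 5)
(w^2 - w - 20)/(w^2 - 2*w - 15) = (w + 4)/(w + 3)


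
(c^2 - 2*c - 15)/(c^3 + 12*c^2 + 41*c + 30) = (c^2 - 2*c - 15)/(c^3 + 12*c^2 + 41*c + 30)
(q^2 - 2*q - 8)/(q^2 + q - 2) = (q - 4)/(q - 1)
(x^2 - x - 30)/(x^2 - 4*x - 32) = (-x^2 + x + 30)/(-x^2 + 4*x + 32)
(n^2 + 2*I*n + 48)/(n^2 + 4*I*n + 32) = (n - 6*I)/(n - 4*I)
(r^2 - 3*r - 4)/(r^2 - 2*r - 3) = (r - 4)/(r - 3)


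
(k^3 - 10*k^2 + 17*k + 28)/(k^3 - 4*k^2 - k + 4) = (k - 7)/(k - 1)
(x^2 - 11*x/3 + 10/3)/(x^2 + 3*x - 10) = (x - 5/3)/(x + 5)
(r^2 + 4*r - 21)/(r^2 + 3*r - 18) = (r + 7)/(r + 6)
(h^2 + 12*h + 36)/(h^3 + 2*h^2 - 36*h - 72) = (h + 6)/(h^2 - 4*h - 12)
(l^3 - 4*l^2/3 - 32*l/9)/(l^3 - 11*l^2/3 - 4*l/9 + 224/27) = 3*l/(3*l - 7)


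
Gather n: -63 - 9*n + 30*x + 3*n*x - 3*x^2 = n*(3*x - 9) - 3*x^2 + 30*x - 63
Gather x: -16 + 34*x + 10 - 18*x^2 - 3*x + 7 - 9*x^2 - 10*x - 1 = -27*x^2 + 21*x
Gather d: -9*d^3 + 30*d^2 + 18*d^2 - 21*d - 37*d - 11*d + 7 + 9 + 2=-9*d^3 + 48*d^2 - 69*d + 18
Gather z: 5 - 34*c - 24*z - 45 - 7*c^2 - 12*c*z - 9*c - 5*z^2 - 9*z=-7*c^2 - 43*c - 5*z^2 + z*(-12*c - 33) - 40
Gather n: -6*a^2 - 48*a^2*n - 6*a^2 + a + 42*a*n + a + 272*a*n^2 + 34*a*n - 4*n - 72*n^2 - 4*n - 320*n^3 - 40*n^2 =-12*a^2 + 2*a - 320*n^3 + n^2*(272*a - 112) + n*(-48*a^2 + 76*a - 8)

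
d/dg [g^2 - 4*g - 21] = 2*g - 4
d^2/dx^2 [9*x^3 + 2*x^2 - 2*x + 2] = 54*x + 4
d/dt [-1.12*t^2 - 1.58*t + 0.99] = -2.24*t - 1.58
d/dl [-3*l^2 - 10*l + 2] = -6*l - 10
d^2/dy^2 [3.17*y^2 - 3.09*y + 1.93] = 6.34000000000000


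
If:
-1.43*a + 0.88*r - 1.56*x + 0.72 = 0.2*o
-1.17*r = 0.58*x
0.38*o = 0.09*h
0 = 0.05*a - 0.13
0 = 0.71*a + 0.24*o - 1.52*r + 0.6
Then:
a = 2.60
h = -33.73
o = -7.99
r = 0.35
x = -0.70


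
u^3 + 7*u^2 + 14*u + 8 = (u + 1)*(u + 2)*(u + 4)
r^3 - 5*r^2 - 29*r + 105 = (r - 7)*(r - 3)*(r + 5)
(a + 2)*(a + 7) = a^2 + 9*a + 14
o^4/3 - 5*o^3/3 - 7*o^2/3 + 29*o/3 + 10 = (o/3 + 1/3)*(o - 5)*(o - 3)*(o + 2)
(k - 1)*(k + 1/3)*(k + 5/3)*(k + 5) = k^4 + 6*k^3 + 32*k^2/9 - 70*k/9 - 25/9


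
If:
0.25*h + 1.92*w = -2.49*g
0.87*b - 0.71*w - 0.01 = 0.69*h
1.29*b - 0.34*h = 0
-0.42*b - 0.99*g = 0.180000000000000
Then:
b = -0.10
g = -0.14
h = -0.38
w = 0.23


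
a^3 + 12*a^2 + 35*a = a*(a + 5)*(a + 7)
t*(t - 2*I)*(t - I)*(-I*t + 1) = -I*t^4 - 2*t^3 - I*t^2 - 2*t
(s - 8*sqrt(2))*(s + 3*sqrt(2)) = s^2 - 5*sqrt(2)*s - 48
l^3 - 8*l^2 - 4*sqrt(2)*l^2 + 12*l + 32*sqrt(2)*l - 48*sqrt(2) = (l - 6)*(l - 2)*(l - 4*sqrt(2))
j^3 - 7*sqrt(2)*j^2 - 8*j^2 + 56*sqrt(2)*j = j*(j - 8)*(j - 7*sqrt(2))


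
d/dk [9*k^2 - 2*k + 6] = 18*k - 2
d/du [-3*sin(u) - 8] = -3*cos(u)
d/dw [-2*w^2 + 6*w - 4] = 6 - 4*w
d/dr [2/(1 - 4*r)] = 8/(4*r - 1)^2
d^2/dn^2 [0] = 0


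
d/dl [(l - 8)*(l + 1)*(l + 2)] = 3*l^2 - 10*l - 22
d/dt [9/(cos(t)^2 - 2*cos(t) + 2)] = 18*(cos(t) - 1)*sin(t)/(cos(t)^2 - 2*cos(t) + 2)^2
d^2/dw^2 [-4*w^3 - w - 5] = -24*w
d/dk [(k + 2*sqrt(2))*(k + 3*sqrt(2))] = 2*k + 5*sqrt(2)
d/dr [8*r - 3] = 8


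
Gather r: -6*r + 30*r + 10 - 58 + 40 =24*r - 8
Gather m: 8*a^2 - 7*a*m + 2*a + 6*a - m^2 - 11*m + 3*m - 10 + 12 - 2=8*a^2 + 8*a - m^2 + m*(-7*a - 8)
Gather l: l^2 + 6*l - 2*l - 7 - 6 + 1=l^2 + 4*l - 12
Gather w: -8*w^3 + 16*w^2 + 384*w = -8*w^3 + 16*w^2 + 384*w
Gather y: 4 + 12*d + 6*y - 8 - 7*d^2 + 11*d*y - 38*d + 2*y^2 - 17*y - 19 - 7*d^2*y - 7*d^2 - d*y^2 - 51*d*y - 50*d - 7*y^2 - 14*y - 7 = -14*d^2 - 76*d + y^2*(-d - 5) + y*(-7*d^2 - 40*d - 25) - 30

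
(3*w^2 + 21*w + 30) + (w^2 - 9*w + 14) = 4*w^2 + 12*w + 44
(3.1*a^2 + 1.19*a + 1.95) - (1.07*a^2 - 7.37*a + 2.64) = 2.03*a^2 + 8.56*a - 0.69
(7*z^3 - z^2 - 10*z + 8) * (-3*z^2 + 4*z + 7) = -21*z^5 + 31*z^4 + 75*z^3 - 71*z^2 - 38*z + 56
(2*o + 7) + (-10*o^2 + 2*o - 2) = -10*o^2 + 4*o + 5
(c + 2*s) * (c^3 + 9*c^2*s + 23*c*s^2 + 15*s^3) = c^4 + 11*c^3*s + 41*c^2*s^2 + 61*c*s^3 + 30*s^4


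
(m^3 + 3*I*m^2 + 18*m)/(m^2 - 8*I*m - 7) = m*(m^2 + 3*I*m + 18)/(m^2 - 8*I*m - 7)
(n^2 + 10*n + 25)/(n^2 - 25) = (n + 5)/(n - 5)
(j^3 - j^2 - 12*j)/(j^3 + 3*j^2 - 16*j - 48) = j/(j + 4)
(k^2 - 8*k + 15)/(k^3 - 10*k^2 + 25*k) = (k - 3)/(k*(k - 5))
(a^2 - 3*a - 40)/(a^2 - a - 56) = (a + 5)/(a + 7)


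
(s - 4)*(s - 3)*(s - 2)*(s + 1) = s^4 - 8*s^3 + 17*s^2 + 2*s - 24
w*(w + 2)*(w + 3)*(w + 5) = w^4 + 10*w^3 + 31*w^2 + 30*w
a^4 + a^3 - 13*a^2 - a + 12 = (a - 3)*(a - 1)*(a + 1)*(a + 4)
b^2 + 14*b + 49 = (b + 7)^2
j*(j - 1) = j^2 - j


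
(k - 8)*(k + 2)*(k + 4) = k^3 - 2*k^2 - 40*k - 64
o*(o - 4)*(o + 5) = o^3 + o^2 - 20*o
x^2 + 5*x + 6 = (x + 2)*(x + 3)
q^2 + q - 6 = (q - 2)*(q + 3)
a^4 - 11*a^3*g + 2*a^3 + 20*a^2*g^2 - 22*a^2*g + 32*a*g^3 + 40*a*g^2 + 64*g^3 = (a + 2)*(a - 8*g)*(a - 4*g)*(a + g)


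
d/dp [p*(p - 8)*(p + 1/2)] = 3*p^2 - 15*p - 4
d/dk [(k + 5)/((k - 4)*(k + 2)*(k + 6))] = (-2*k^3 - 19*k^2 - 40*k + 52)/(k^6 + 8*k^5 - 24*k^4 - 256*k^3 + 16*k^2 + 1920*k + 2304)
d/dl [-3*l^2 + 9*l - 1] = 9 - 6*l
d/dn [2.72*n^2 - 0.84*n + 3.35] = 5.44*n - 0.84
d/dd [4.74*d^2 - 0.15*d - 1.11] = 9.48*d - 0.15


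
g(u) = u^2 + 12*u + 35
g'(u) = 2*u + 12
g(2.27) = 67.39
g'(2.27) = 16.54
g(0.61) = 42.69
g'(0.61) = 13.22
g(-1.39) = 20.25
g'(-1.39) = 9.22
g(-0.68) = 27.30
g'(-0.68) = 10.64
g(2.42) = 69.90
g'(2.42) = 16.84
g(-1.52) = 19.07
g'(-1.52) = 8.96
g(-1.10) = 23.01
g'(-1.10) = 9.80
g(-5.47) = -0.72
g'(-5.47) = 1.06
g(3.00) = 80.00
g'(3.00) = 18.00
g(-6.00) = -1.00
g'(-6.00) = 0.00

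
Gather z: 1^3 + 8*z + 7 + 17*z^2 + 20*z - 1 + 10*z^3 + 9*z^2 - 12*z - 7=10*z^3 + 26*z^2 + 16*z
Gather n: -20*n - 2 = -20*n - 2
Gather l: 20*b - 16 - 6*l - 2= 20*b - 6*l - 18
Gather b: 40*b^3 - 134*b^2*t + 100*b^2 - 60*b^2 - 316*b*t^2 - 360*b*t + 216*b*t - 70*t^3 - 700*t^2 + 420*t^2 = 40*b^3 + b^2*(40 - 134*t) + b*(-316*t^2 - 144*t) - 70*t^3 - 280*t^2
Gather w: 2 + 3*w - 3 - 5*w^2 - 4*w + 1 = -5*w^2 - w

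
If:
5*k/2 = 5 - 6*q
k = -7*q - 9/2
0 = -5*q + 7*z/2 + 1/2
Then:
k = 124/23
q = -65/46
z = -348/161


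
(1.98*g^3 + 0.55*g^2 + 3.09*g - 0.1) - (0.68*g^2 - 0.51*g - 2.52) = 1.98*g^3 - 0.13*g^2 + 3.6*g + 2.42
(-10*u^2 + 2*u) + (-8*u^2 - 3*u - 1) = -18*u^2 - u - 1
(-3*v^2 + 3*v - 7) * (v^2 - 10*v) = -3*v^4 + 33*v^3 - 37*v^2 + 70*v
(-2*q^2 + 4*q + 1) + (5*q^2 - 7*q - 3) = 3*q^2 - 3*q - 2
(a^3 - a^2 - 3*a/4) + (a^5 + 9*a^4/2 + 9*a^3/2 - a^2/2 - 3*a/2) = a^5 + 9*a^4/2 + 11*a^3/2 - 3*a^2/2 - 9*a/4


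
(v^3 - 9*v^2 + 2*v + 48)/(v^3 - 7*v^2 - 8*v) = (v^2 - v - 6)/(v*(v + 1))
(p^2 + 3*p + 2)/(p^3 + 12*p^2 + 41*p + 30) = (p + 2)/(p^2 + 11*p + 30)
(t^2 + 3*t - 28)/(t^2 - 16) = (t + 7)/(t + 4)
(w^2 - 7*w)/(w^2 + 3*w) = (w - 7)/(w + 3)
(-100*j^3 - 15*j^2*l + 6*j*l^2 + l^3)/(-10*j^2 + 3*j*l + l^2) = (20*j^2 - j*l - l^2)/(2*j - l)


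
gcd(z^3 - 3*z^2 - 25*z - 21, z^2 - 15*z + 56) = z - 7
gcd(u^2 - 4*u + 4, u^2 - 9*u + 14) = u - 2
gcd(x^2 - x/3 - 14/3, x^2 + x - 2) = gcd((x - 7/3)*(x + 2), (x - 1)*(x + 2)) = x + 2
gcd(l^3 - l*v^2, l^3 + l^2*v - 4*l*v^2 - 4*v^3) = l + v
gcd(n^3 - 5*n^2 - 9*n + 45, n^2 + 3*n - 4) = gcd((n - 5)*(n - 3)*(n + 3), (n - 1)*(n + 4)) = 1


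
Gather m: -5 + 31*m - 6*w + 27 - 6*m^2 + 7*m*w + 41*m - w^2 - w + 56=-6*m^2 + m*(7*w + 72) - w^2 - 7*w + 78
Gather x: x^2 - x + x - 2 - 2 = x^2 - 4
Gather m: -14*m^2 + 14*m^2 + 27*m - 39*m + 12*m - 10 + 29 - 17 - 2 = 0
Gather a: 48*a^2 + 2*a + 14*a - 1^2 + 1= 48*a^2 + 16*a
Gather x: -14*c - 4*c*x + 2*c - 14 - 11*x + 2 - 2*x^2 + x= -12*c - 2*x^2 + x*(-4*c - 10) - 12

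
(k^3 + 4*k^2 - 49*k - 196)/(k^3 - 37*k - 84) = (k + 7)/(k + 3)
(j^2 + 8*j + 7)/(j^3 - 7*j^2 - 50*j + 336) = (j + 1)/(j^2 - 14*j + 48)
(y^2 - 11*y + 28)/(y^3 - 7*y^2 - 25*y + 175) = (y - 4)/(y^2 - 25)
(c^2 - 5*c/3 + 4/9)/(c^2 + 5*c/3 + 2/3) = (9*c^2 - 15*c + 4)/(3*(3*c^2 + 5*c + 2))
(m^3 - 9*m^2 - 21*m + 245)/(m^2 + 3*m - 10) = (m^2 - 14*m + 49)/(m - 2)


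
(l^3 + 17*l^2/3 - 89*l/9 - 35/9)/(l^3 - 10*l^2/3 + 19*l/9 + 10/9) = (l + 7)/(l - 2)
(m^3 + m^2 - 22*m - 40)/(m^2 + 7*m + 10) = (m^2 - m - 20)/(m + 5)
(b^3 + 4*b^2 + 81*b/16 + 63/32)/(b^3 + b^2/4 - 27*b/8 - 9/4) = (b + 7/4)/(b - 2)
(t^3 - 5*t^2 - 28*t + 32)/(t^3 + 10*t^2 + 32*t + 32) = (t^2 - 9*t + 8)/(t^2 + 6*t + 8)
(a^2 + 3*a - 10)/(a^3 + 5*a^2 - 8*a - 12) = (a + 5)/(a^2 + 7*a + 6)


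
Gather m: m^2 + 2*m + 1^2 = m^2 + 2*m + 1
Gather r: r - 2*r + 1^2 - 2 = -r - 1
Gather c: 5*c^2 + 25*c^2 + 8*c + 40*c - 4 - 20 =30*c^2 + 48*c - 24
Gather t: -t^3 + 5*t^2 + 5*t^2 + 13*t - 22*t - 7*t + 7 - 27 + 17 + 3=-t^3 + 10*t^2 - 16*t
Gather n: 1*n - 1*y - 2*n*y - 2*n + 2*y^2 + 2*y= n*(-2*y - 1) + 2*y^2 + y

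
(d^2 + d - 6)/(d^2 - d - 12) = (d - 2)/(d - 4)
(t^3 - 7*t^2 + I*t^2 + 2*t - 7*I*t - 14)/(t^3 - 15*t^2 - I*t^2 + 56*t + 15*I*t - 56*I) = (t + 2*I)/(t - 8)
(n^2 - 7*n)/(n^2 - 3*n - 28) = n/(n + 4)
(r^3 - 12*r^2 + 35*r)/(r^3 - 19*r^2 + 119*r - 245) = r/(r - 7)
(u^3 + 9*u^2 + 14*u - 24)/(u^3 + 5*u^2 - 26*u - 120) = (u - 1)/(u - 5)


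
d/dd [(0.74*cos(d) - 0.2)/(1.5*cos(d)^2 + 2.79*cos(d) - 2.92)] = (1.11*cos(d)^2 - 0.6*cos(d) + 1.6028)*sin(d)/(2.25*cos(d)^4 + 8.37*cos(d)^3 - 0.975899999999999*cos(d)^2 - 16.2936*cos(d) + 8.5264)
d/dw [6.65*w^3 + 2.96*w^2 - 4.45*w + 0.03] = 19.95*w^2 + 5.92*w - 4.45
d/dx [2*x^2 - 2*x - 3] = 4*x - 2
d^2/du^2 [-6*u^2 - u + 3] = -12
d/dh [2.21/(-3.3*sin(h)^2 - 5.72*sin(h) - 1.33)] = (14.586*sin(h) + 12.6412)*cos(h)/(3.3*sin(h)^2 + 5.72*sin(h) + 1.33)^2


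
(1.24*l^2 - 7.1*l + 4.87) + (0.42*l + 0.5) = 1.24*l^2 - 6.68*l + 5.37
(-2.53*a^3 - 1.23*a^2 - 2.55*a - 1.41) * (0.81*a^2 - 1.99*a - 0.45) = -2.0493*a^5 + 4.0384*a^4 + 1.5207*a^3 + 4.4859*a^2 + 3.9534*a + 0.6345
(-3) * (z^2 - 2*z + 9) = -3*z^2 + 6*z - 27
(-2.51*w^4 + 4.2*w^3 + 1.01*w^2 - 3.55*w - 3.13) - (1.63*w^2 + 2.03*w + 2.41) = -2.51*w^4 + 4.2*w^3 - 0.62*w^2 - 5.58*w - 5.54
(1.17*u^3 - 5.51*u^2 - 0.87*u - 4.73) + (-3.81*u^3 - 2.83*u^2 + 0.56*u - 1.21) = -2.64*u^3 - 8.34*u^2 - 0.31*u - 5.94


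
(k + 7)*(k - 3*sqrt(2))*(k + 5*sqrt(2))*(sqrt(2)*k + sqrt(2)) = sqrt(2)*k^4 + 4*k^3 + 8*sqrt(2)*k^3 - 23*sqrt(2)*k^2 + 32*k^2 - 240*sqrt(2)*k + 28*k - 210*sqrt(2)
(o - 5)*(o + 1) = o^2 - 4*o - 5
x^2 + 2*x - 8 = (x - 2)*(x + 4)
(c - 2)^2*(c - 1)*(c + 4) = c^4 - c^3 - 12*c^2 + 28*c - 16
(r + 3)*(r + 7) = r^2 + 10*r + 21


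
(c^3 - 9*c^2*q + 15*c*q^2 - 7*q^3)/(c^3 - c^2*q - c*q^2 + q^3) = (c - 7*q)/(c + q)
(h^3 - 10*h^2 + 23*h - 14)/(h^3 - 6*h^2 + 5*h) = (h^2 - 9*h + 14)/(h*(h - 5))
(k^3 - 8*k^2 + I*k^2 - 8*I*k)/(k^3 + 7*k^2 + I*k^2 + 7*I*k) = (k - 8)/(k + 7)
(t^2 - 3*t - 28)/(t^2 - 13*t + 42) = (t + 4)/(t - 6)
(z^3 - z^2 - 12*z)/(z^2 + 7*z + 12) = z*(z - 4)/(z + 4)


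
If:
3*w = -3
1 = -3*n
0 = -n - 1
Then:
No Solution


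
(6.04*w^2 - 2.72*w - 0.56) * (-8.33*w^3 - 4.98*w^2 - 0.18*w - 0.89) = -50.3132*w^5 - 7.4216*w^4 + 17.1232*w^3 - 2.0972*w^2 + 2.5216*w + 0.4984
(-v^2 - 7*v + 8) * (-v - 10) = v^3 + 17*v^2 + 62*v - 80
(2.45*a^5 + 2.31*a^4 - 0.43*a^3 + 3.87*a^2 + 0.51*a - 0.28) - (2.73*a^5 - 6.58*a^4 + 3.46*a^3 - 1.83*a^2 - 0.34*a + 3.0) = -0.28*a^5 + 8.89*a^4 - 3.89*a^3 + 5.7*a^2 + 0.85*a - 3.28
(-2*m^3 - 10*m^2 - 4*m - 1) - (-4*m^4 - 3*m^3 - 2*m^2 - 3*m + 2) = 4*m^4 + m^3 - 8*m^2 - m - 3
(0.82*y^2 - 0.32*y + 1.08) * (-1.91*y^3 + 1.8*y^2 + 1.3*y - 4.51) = -1.5662*y^5 + 2.0872*y^4 - 1.5728*y^3 - 2.1702*y^2 + 2.8472*y - 4.8708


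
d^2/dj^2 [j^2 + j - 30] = 2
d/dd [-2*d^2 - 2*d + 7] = -4*d - 2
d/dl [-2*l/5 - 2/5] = -2/5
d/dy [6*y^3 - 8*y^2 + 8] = 2*y*(9*y - 8)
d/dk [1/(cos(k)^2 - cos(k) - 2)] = (2*cos(k) - 1)*sin(k)/(sin(k)^2 + cos(k) + 1)^2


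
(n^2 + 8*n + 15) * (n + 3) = n^3 + 11*n^2 + 39*n + 45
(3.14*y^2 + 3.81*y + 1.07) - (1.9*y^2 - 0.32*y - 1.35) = 1.24*y^2 + 4.13*y + 2.42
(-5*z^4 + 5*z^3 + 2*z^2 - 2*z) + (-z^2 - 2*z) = -5*z^4 + 5*z^3 + z^2 - 4*z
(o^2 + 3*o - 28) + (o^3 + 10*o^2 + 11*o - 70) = o^3 + 11*o^2 + 14*o - 98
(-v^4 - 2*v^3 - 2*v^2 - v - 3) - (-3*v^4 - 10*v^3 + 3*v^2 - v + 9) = 2*v^4 + 8*v^3 - 5*v^2 - 12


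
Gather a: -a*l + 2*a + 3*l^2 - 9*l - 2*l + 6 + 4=a*(2 - l) + 3*l^2 - 11*l + 10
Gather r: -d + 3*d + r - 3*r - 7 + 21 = 2*d - 2*r + 14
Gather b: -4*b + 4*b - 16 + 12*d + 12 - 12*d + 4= 0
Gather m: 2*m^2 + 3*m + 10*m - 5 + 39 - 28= 2*m^2 + 13*m + 6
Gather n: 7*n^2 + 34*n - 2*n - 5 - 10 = 7*n^2 + 32*n - 15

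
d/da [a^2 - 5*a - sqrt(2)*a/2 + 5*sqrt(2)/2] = 2*a - 5 - sqrt(2)/2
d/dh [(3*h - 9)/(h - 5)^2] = 3*(1 - h)/(h - 5)^3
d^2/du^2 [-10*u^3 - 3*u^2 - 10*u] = -60*u - 6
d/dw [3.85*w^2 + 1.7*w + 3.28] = 7.7*w + 1.7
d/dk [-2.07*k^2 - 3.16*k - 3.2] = -4.14*k - 3.16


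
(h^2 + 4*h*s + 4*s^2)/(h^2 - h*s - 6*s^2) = (-h - 2*s)/(-h + 3*s)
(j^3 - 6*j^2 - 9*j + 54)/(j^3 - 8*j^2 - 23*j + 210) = (j^2 - 9)/(j^2 - 2*j - 35)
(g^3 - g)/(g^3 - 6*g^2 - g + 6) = g/(g - 6)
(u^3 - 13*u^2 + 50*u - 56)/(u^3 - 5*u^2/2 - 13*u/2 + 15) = 2*(u^2 - 11*u + 28)/(2*u^2 - u - 15)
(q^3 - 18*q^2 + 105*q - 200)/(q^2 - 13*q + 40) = q - 5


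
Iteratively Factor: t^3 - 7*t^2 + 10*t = (t - 2)*(t^2 - 5*t) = t*(t - 2)*(t - 5)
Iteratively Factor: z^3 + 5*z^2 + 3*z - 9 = (z - 1)*(z^2 + 6*z + 9) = (z - 1)*(z + 3)*(z + 3)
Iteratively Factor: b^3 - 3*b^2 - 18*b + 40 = (b + 4)*(b^2 - 7*b + 10) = (b - 5)*(b + 4)*(b - 2)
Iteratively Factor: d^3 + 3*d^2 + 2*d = (d)*(d^2 + 3*d + 2) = d*(d + 2)*(d + 1)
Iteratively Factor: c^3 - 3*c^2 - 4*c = (c - 4)*(c^2 + c) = (c - 4)*(c + 1)*(c)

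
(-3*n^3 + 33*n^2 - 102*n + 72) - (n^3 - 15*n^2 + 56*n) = -4*n^3 + 48*n^2 - 158*n + 72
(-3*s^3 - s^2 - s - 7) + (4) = -3*s^3 - s^2 - s - 3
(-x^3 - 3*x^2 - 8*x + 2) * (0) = 0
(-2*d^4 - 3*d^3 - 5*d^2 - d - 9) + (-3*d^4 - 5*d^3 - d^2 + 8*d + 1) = -5*d^4 - 8*d^3 - 6*d^2 + 7*d - 8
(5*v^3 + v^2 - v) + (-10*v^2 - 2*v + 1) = 5*v^3 - 9*v^2 - 3*v + 1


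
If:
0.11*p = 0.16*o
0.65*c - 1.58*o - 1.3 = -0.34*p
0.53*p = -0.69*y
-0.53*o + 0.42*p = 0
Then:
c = 2.00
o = 0.00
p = 0.00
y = 0.00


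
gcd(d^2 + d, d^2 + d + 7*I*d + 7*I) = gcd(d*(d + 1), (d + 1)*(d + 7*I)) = d + 1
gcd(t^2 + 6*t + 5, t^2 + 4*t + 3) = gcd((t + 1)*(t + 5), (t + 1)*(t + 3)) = t + 1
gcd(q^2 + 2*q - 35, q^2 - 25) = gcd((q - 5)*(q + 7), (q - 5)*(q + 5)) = q - 5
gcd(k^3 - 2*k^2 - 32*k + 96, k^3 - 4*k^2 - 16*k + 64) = k^2 - 8*k + 16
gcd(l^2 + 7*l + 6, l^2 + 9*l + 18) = l + 6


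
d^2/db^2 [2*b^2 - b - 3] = 4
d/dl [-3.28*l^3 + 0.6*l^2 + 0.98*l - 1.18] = -9.84*l^2 + 1.2*l + 0.98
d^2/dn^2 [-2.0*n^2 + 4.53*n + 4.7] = -4.00000000000000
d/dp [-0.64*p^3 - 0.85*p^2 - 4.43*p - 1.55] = -1.92*p^2 - 1.7*p - 4.43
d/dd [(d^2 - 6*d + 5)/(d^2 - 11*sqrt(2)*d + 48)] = (2*(d - 3)*(d^2 - 11*sqrt(2)*d + 48) - (2*d - 11*sqrt(2))*(d^2 - 6*d + 5))/(d^2 - 11*sqrt(2)*d + 48)^2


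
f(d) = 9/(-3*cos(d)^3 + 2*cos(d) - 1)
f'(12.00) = 17.13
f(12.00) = -8.07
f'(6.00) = 5.26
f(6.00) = -5.19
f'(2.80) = -128.44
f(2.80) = -24.00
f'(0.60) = -19.56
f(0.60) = -8.69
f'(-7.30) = 25.39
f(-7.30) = -23.40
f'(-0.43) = 9.90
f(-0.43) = -6.27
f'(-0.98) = 36.21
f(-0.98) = -22.25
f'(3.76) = 20.46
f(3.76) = -8.94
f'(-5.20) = 1.41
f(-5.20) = -24.23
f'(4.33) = -2.47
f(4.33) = -5.66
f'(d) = 9*(-9*sin(d)*cos(d)^2 + 2*sin(d))/(-3*cos(d)^3 + 2*cos(d) - 1)^2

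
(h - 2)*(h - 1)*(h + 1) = h^3 - 2*h^2 - h + 2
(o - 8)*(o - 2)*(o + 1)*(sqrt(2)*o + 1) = sqrt(2)*o^4 - 9*sqrt(2)*o^3 + o^3 - 9*o^2 + 6*sqrt(2)*o^2 + 6*o + 16*sqrt(2)*o + 16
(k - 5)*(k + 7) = k^2 + 2*k - 35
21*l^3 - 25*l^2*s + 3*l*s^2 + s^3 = (-3*l + s)*(-l + s)*(7*l + s)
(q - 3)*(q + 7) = q^2 + 4*q - 21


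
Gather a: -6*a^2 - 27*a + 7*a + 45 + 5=-6*a^2 - 20*a + 50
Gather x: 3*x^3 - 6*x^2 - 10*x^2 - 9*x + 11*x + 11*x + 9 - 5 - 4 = 3*x^3 - 16*x^2 + 13*x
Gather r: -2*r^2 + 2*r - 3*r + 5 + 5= -2*r^2 - r + 10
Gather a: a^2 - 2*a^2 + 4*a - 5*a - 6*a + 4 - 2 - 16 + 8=-a^2 - 7*a - 6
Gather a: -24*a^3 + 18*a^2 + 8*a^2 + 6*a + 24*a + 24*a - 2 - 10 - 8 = -24*a^3 + 26*a^2 + 54*a - 20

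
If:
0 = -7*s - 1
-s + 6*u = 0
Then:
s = -1/7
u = -1/42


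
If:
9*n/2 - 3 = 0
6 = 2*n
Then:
No Solution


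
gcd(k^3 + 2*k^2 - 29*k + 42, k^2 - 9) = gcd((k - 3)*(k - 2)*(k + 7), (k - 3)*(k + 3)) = k - 3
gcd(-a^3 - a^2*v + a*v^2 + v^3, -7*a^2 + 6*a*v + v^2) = -a + v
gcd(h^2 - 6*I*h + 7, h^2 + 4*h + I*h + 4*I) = h + I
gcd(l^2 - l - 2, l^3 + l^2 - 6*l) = l - 2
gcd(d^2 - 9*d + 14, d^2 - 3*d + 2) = d - 2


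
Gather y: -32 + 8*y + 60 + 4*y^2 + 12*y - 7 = 4*y^2 + 20*y + 21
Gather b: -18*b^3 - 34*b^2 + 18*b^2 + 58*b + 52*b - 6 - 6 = -18*b^3 - 16*b^2 + 110*b - 12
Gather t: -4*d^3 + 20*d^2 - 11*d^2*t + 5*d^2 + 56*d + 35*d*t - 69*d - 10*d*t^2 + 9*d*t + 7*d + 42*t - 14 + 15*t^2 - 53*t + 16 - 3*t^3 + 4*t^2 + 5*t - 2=-4*d^3 + 25*d^2 - 6*d - 3*t^3 + t^2*(19 - 10*d) + t*(-11*d^2 + 44*d - 6)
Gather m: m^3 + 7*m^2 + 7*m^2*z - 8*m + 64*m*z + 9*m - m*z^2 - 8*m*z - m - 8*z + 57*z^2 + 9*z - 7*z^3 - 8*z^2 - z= m^3 + m^2*(7*z + 7) + m*(-z^2 + 56*z) - 7*z^3 + 49*z^2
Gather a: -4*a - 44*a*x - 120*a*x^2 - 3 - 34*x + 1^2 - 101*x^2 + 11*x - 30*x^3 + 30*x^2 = a*(-120*x^2 - 44*x - 4) - 30*x^3 - 71*x^2 - 23*x - 2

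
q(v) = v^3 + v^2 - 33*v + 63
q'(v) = 3*v^2 + 2*v - 33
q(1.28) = 24.50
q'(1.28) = -25.52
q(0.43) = 49.07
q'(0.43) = -31.59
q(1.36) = 22.49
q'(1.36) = -24.73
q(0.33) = 52.25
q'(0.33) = -32.01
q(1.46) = 20.06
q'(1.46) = -23.69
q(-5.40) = 112.90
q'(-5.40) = 43.68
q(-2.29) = 131.81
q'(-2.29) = -21.85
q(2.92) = 0.06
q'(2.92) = -1.58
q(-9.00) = -288.00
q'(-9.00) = 192.00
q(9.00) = 576.00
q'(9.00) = 228.00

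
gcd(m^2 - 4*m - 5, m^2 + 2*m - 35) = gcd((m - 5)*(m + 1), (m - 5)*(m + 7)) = m - 5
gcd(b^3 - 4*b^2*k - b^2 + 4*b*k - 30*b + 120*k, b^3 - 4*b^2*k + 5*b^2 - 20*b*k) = b^2 - 4*b*k + 5*b - 20*k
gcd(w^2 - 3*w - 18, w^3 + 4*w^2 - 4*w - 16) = 1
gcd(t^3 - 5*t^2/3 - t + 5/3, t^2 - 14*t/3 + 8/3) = 1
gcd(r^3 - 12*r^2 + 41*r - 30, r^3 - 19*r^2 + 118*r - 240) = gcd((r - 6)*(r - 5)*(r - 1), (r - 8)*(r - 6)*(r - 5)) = r^2 - 11*r + 30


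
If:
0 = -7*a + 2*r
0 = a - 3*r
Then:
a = 0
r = 0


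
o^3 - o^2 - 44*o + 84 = (o - 6)*(o - 2)*(o + 7)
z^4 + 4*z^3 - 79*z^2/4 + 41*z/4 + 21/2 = (z - 2)*(z - 3/2)*(z + 1/2)*(z + 7)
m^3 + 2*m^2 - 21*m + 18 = (m - 3)*(m - 1)*(m + 6)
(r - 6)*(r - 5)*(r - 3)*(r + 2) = r^4 - 12*r^3 + 35*r^2 + 36*r - 180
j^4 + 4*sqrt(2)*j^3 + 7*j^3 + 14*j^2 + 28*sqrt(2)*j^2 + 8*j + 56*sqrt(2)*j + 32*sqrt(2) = (j + 1)*(j + 2)*(j + 4)*(j + 4*sqrt(2))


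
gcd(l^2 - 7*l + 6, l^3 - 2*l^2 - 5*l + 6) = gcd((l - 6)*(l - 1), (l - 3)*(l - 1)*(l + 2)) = l - 1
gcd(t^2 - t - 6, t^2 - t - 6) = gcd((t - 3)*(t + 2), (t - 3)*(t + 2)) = t^2 - t - 6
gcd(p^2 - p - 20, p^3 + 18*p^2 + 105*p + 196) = p + 4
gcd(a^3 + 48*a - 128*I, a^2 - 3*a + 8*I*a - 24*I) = a + 8*I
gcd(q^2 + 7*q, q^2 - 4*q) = q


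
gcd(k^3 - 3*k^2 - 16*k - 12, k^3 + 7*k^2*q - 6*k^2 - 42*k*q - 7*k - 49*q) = k + 1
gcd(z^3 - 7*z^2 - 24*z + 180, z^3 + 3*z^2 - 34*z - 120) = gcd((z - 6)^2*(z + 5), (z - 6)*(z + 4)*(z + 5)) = z^2 - z - 30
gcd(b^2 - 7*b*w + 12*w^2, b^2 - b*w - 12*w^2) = -b + 4*w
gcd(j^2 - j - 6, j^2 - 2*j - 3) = j - 3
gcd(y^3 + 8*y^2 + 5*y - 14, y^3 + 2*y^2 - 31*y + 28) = y^2 + 6*y - 7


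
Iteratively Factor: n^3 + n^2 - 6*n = (n + 3)*(n^2 - 2*n) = (n - 2)*(n + 3)*(n)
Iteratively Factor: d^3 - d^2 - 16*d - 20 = (d - 5)*(d^2 + 4*d + 4) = (d - 5)*(d + 2)*(d + 2)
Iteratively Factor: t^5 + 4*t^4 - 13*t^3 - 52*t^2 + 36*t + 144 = (t + 3)*(t^4 + t^3 - 16*t^2 - 4*t + 48) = (t - 2)*(t + 3)*(t^3 + 3*t^2 - 10*t - 24) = (t - 2)*(t + 2)*(t + 3)*(t^2 + t - 12) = (t - 2)*(t + 2)*(t + 3)*(t + 4)*(t - 3)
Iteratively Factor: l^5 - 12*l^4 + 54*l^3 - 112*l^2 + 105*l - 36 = (l - 4)*(l^4 - 8*l^3 + 22*l^2 - 24*l + 9) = (l - 4)*(l - 3)*(l^3 - 5*l^2 + 7*l - 3) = (l - 4)*(l - 3)*(l - 1)*(l^2 - 4*l + 3) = (l - 4)*(l - 3)^2*(l - 1)*(l - 1)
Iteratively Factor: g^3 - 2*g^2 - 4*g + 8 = (g - 2)*(g^2 - 4) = (g - 2)*(g + 2)*(g - 2)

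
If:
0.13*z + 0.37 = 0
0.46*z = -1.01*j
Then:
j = 1.30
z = -2.85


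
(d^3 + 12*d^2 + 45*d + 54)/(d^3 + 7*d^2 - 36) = (d + 3)/(d - 2)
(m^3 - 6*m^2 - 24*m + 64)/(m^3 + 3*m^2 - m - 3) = (m^3 - 6*m^2 - 24*m + 64)/(m^3 + 3*m^2 - m - 3)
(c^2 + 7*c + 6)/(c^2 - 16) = (c^2 + 7*c + 6)/(c^2 - 16)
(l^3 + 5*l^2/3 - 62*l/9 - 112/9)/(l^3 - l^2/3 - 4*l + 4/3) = (9*l^2 - 3*l - 56)/(3*(3*l^2 - 7*l + 2))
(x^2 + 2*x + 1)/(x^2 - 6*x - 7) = (x + 1)/(x - 7)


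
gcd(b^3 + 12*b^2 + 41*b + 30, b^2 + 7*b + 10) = b + 5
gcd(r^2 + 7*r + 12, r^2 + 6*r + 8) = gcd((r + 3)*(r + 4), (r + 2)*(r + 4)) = r + 4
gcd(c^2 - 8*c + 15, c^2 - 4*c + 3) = c - 3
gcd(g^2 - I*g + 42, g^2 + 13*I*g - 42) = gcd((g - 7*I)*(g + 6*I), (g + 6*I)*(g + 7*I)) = g + 6*I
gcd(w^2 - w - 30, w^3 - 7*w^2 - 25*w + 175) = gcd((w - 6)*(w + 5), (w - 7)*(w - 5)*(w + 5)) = w + 5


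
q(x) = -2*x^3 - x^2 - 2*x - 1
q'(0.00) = -2.00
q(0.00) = -1.00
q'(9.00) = -506.00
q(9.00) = -1558.00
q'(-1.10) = -7.06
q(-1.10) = 2.65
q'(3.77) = -94.82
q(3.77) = -129.92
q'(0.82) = -7.67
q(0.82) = -4.42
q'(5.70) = -208.34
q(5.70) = -415.28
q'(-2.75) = -41.88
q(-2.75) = 38.53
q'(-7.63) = -336.04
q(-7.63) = 844.43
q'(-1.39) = -10.81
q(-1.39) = 5.22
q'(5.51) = -195.18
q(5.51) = -376.95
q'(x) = -6*x^2 - 2*x - 2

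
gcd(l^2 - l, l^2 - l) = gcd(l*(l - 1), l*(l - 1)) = l^2 - l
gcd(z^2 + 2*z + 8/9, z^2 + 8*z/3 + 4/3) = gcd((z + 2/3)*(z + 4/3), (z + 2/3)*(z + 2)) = z + 2/3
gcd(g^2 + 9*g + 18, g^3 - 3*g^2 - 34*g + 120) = g + 6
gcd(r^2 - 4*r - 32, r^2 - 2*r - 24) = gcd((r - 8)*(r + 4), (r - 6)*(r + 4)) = r + 4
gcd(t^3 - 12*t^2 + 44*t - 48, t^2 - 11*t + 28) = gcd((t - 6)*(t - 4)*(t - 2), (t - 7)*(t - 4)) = t - 4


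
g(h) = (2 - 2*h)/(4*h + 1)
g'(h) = -4*(2 - 2*h)/(4*h + 1)^2 - 2/(4*h + 1) = -10/(4*h + 1)^2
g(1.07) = -0.03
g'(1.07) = -0.36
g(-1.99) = -0.86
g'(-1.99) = -0.21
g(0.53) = 0.30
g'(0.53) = -1.03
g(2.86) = -0.30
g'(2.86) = -0.06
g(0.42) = 0.43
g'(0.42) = -1.39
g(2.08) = -0.23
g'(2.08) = -0.12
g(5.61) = -0.39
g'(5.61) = -0.02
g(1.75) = -0.19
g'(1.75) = -0.16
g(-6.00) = -0.61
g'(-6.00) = -0.02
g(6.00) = -0.40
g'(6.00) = -0.02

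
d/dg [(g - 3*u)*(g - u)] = 2*g - 4*u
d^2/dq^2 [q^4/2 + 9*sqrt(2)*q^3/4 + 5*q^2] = 6*q^2 + 27*sqrt(2)*q/2 + 10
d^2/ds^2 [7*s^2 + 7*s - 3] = 14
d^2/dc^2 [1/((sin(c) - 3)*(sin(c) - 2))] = (-4*sin(c)^4 + 15*sin(c)^3 + 5*sin(c)^2 - 60*sin(c) + 38)/((sin(c) - 3)^3*(sin(c) - 2)^3)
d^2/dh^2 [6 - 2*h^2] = -4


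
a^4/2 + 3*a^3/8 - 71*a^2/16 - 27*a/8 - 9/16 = (a/2 + 1/4)*(a - 3)*(a + 1/4)*(a + 3)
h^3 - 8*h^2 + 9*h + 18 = (h - 6)*(h - 3)*(h + 1)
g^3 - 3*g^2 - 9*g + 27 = (g - 3)^2*(g + 3)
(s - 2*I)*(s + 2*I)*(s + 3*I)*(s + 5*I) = s^4 + 8*I*s^3 - 11*s^2 + 32*I*s - 60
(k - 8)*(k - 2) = k^2 - 10*k + 16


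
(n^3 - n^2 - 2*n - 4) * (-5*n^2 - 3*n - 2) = -5*n^5 + 2*n^4 + 11*n^3 + 28*n^2 + 16*n + 8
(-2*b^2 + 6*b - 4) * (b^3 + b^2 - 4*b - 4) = -2*b^5 + 4*b^4 + 10*b^3 - 20*b^2 - 8*b + 16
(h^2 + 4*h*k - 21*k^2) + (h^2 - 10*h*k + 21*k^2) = 2*h^2 - 6*h*k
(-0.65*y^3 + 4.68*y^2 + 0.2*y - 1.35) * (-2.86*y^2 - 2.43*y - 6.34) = 1.859*y^5 - 11.8053*y^4 - 7.8234*y^3 - 26.2962*y^2 + 2.0125*y + 8.559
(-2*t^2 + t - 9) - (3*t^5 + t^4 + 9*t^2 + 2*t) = -3*t^5 - t^4 - 11*t^2 - t - 9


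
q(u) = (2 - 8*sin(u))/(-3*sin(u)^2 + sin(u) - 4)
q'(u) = (2 - 8*sin(u))*(6*sin(u)*cos(u) - cos(u))/(-3*sin(u)^2 + sin(u) - 4)^2 - 8*cos(u)/(-3*sin(u)^2 + sin(u) - 4)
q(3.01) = -0.24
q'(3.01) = -2.01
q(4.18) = -1.25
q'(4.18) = -0.02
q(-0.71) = -1.22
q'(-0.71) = 0.26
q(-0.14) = -0.74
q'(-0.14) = 1.57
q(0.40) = 0.27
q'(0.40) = 1.73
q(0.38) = 0.24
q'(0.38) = 1.77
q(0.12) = -0.27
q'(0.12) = 2.01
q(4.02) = -1.25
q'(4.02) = -0.10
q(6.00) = -0.94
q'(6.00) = 1.17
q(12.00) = -1.17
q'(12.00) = 0.48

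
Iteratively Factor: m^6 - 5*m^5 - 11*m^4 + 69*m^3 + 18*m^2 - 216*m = (m + 2)*(m^5 - 7*m^4 + 3*m^3 + 63*m^2 - 108*m) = m*(m + 2)*(m^4 - 7*m^3 + 3*m^2 + 63*m - 108) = m*(m + 2)*(m + 3)*(m^3 - 10*m^2 + 33*m - 36) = m*(m - 4)*(m + 2)*(m + 3)*(m^2 - 6*m + 9) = m*(m - 4)*(m - 3)*(m + 2)*(m + 3)*(m - 3)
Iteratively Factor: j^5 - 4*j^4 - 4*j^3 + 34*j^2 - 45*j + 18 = (j - 2)*(j^4 - 2*j^3 - 8*j^2 + 18*j - 9) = (j - 2)*(j - 1)*(j^3 - j^2 - 9*j + 9) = (j - 2)*(j - 1)^2*(j^2 - 9) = (j - 2)*(j - 1)^2*(j + 3)*(j - 3)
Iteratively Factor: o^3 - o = (o + 1)*(o^2 - o) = o*(o + 1)*(o - 1)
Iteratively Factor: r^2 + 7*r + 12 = (r + 3)*(r + 4)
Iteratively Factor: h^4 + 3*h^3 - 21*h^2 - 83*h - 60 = (h - 5)*(h^3 + 8*h^2 + 19*h + 12) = (h - 5)*(h + 1)*(h^2 + 7*h + 12) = (h - 5)*(h + 1)*(h + 4)*(h + 3)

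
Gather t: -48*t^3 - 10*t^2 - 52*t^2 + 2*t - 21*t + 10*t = -48*t^3 - 62*t^2 - 9*t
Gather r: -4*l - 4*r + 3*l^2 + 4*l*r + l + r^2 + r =3*l^2 - 3*l + r^2 + r*(4*l - 3)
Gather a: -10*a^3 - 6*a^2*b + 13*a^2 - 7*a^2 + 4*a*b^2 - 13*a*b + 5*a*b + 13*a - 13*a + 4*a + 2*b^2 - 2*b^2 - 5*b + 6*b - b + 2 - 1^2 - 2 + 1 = -10*a^3 + a^2*(6 - 6*b) + a*(4*b^2 - 8*b + 4)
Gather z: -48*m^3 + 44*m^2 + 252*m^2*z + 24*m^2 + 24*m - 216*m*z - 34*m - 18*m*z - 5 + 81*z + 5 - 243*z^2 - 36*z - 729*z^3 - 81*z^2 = -48*m^3 + 68*m^2 - 10*m - 729*z^3 - 324*z^2 + z*(252*m^2 - 234*m + 45)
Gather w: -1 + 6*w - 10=6*w - 11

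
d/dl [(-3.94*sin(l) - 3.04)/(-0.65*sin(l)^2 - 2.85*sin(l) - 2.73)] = (-2.561*sin(l)^2 - 3.952*sin(l) + 2.0922)*cos(l)/(0.4225*sin(l)^4 + 3.705*sin(l)^3 + 11.6715*sin(l)^2 + 15.561*sin(l) + 7.4529)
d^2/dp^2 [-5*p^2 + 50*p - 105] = -10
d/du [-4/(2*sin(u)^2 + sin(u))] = 4*(4/tan(u) + cos(u)/sin(u)^2)/(2*sin(u) + 1)^2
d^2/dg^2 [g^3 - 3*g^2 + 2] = 6*g - 6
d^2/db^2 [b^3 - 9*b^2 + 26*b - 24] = 6*b - 18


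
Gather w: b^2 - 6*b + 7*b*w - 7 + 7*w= b^2 - 6*b + w*(7*b + 7) - 7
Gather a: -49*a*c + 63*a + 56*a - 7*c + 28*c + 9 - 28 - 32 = a*(119 - 49*c) + 21*c - 51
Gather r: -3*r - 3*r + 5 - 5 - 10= -6*r - 10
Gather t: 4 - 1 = 3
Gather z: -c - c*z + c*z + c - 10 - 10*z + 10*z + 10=0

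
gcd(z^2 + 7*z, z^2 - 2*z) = z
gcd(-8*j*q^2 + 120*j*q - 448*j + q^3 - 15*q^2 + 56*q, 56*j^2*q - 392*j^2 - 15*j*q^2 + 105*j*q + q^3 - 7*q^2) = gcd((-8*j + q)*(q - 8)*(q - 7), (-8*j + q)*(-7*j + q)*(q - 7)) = -8*j*q + 56*j + q^2 - 7*q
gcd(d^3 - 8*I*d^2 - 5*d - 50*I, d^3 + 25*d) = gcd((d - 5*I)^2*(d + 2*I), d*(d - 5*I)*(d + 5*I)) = d - 5*I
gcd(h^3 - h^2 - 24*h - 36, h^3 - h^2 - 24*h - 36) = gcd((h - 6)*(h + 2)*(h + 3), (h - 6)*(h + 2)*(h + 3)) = h^3 - h^2 - 24*h - 36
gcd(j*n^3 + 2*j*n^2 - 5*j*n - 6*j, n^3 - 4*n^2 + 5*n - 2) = n - 2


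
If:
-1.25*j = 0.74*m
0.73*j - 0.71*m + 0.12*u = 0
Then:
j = -0.0621979407438537*u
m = 0.105064089094348*u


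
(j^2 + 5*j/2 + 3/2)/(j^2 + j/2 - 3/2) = (j + 1)/(j - 1)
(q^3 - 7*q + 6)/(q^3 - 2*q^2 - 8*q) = (-q^3 + 7*q - 6)/(q*(-q^2 + 2*q + 8))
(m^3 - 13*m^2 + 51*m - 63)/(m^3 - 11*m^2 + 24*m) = (m^2 - 10*m + 21)/(m*(m - 8))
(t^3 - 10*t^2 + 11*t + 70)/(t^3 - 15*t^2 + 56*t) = (t^2 - 3*t - 10)/(t*(t - 8))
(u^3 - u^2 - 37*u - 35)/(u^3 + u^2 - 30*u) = (u^3 - u^2 - 37*u - 35)/(u*(u^2 + u - 30))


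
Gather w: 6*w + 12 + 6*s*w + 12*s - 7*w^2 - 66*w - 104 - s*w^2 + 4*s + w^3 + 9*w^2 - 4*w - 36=16*s + w^3 + w^2*(2 - s) + w*(6*s - 64) - 128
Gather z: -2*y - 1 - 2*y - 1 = -4*y - 2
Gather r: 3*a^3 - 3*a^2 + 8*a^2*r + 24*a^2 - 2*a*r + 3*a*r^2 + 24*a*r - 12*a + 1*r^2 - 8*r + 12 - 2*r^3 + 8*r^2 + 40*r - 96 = 3*a^3 + 21*a^2 - 12*a - 2*r^3 + r^2*(3*a + 9) + r*(8*a^2 + 22*a + 32) - 84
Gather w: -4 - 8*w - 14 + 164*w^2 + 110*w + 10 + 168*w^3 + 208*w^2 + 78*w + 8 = 168*w^3 + 372*w^2 + 180*w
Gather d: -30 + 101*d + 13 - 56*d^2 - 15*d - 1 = -56*d^2 + 86*d - 18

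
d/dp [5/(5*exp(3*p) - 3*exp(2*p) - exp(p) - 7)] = (-75*exp(2*p) + 30*exp(p) + 5)*exp(p)/(-5*exp(3*p) + 3*exp(2*p) + exp(p) + 7)^2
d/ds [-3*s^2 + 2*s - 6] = 2 - 6*s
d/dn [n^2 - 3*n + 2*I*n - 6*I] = 2*n - 3 + 2*I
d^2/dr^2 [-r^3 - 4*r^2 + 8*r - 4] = -6*r - 8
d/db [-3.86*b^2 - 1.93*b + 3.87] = -7.72*b - 1.93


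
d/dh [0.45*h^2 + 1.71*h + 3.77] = 0.9*h + 1.71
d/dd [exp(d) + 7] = exp(d)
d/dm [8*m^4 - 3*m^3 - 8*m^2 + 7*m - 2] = 32*m^3 - 9*m^2 - 16*m + 7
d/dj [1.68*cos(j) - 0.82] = -1.68*sin(j)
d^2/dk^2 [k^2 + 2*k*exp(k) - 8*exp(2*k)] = 2*k*exp(k) - 32*exp(2*k) + 4*exp(k) + 2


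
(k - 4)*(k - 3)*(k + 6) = k^3 - k^2 - 30*k + 72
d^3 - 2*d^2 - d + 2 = (d - 2)*(d - 1)*(d + 1)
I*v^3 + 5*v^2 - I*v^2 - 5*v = v*(v - 5*I)*(I*v - I)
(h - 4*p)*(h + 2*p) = h^2 - 2*h*p - 8*p^2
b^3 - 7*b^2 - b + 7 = (b - 7)*(b - 1)*(b + 1)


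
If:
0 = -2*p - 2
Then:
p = -1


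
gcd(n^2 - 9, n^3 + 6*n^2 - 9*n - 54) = n^2 - 9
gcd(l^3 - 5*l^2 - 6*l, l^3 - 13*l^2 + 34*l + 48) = l^2 - 5*l - 6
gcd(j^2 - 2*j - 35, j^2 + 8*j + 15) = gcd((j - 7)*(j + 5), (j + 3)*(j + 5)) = j + 5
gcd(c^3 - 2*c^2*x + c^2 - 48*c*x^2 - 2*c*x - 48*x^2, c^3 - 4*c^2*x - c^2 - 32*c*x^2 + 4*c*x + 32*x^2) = -c + 8*x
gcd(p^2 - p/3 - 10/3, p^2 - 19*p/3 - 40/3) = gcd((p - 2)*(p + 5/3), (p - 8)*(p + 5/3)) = p + 5/3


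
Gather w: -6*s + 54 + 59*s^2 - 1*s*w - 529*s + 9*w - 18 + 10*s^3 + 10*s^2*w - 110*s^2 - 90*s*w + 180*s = 10*s^3 - 51*s^2 - 355*s + w*(10*s^2 - 91*s + 9) + 36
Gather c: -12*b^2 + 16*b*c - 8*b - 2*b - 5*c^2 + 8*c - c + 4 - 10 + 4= -12*b^2 - 10*b - 5*c^2 + c*(16*b + 7) - 2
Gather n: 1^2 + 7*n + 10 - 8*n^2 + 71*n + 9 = -8*n^2 + 78*n + 20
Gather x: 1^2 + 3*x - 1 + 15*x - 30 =18*x - 30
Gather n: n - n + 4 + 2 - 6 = 0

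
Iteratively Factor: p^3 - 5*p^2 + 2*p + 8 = (p - 2)*(p^2 - 3*p - 4) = (p - 2)*(p + 1)*(p - 4)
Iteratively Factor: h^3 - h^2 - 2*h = (h - 2)*(h^2 + h) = (h - 2)*(h + 1)*(h)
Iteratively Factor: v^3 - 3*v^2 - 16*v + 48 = (v + 4)*(v^2 - 7*v + 12) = (v - 3)*(v + 4)*(v - 4)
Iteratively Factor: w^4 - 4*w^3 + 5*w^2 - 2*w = (w - 2)*(w^3 - 2*w^2 + w) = (w - 2)*(w - 1)*(w^2 - w) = (w - 2)*(w - 1)^2*(w)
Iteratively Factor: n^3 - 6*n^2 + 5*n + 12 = (n - 4)*(n^2 - 2*n - 3) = (n - 4)*(n - 3)*(n + 1)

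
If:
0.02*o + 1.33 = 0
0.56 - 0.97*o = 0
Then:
No Solution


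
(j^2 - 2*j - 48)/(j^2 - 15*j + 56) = (j + 6)/(j - 7)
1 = 1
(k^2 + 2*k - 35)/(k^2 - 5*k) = (k + 7)/k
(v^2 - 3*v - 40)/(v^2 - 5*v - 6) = (-v^2 + 3*v + 40)/(-v^2 + 5*v + 6)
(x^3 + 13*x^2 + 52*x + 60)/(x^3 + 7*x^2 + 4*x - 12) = (x + 5)/(x - 1)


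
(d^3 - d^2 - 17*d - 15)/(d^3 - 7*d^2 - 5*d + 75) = (d + 1)/(d - 5)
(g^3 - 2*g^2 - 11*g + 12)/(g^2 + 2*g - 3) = g - 4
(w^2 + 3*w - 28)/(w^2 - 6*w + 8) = (w + 7)/(w - 2)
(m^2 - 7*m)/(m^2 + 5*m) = (m - 7)/(m + 5)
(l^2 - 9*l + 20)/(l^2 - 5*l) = (l - 4)/l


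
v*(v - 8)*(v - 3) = v^3 - 11*v^2 + 24*v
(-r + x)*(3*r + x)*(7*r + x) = -21*r^3 + 11*r^2*x + 9*r*x^2 + x^3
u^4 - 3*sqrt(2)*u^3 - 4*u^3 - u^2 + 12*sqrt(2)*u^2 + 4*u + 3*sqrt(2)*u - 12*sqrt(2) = (u - 4)*(u - 1)*(u + 1)*(u - 3*sqrt(2))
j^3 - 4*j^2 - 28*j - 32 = (j - 8)*(j + 2)^2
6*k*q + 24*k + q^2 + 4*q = (6*k + q)*(q + 4)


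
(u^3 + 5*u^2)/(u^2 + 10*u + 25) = u^2/(u + 5)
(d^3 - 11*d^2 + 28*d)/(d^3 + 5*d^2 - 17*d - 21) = d*(d^2 - 11*d + 28)/(d^3 + 5*d^2 - 17*d - 21)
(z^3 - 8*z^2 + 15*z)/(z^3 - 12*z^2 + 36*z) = (z^2 - 8*z + 15)/(z^2 - 12*z + 36)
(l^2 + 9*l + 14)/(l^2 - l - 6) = (l + 7)/(l - 3)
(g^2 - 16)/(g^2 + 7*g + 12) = (g - 4)/(g + 3)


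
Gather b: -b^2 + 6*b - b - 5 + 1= -b^2 + 5*b - 4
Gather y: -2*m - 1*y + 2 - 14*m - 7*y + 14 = -16*m - 8*y + 16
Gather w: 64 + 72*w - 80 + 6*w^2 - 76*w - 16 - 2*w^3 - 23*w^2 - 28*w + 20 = -2*w^3 - 17*w^2 - 32*w - 12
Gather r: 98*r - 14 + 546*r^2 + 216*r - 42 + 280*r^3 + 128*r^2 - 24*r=280*r^3 + 674*r^2 + 290*r - 56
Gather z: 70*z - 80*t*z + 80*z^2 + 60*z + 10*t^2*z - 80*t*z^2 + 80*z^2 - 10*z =z^2*(160 - 80*t) + z*(10*t^2 - 80*t + 120)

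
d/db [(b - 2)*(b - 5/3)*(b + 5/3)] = 3*b^2 - 4*b - 25/9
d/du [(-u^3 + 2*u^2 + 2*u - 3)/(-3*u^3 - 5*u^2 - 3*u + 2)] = (11*u^4 + 18*u^3 - 29*u^2 - 22*u - 5)/(9*u^6 + 30*u^5 + 43*u^4 + 18*u^3 - 11*u^2 - 12*u + 4)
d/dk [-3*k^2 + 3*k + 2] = 3 - 6*k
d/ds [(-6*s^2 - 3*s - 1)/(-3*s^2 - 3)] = (-s^2 + 10*s/3 + 1)/(s^4 + 2*s^2 + 1)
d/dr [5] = 0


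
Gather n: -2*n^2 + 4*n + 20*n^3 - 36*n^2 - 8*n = 20*n^3 - 38*n^2 - 4*n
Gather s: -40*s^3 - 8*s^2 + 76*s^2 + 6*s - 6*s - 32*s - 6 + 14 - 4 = -40*s^3 + 68*s^2 - 32*s + 4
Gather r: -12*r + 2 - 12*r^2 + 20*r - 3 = -12*r^2 + 8*r - 1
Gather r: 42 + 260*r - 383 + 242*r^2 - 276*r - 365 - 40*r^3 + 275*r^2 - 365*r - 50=-40*r^3 + 517*r^2 - 381*r - 756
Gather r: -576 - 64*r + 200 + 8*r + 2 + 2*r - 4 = -54*r - 378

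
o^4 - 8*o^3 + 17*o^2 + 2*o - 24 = (o - 4)*(o - 3)*(o - 2)*(o + 1)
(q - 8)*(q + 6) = q^2 - 2*q - 48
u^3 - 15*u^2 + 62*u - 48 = (u - 8)*(u - 6)*(u - 1)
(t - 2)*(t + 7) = t^2 + 5*t - 14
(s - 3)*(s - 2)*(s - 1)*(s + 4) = s^4 - 2*s^3 - 13*s^2 + 38*s - 24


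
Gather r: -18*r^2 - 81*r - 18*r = -18*r^2 - 99*r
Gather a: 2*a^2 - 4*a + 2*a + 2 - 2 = 2*a^2 - 2*a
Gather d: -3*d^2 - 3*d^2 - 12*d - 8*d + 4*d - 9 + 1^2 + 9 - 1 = -6*d^2 - 16*d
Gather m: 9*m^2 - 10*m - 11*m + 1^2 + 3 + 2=9*m^2 - 21*m + 6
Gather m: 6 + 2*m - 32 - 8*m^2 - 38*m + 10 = -8*m^2 - 36*m - 16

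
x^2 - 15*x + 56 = (x - 8)*(x - 7)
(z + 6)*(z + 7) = z^2 + 13*z + 42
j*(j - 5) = j^2 - 5*j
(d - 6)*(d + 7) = d^2 + d - 42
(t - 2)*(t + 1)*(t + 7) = t^3 + 6*t^2 - 9*t - 14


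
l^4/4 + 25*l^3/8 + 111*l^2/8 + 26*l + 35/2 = (l/2 + 1)^2*(l + 7/2)*(l + 5)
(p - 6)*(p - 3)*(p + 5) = p^3 - 4*p^2 - 27*p + 90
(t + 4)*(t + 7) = t^2 + 11*t + 28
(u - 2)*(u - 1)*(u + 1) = u^3 - 2*u^2 - u + 2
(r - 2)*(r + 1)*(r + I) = r^3 - r^2 + I*r^2 - 2*r - I*r - 2*I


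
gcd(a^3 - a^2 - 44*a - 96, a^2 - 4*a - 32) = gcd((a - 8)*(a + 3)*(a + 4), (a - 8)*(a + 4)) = a^2 - 4*a - 32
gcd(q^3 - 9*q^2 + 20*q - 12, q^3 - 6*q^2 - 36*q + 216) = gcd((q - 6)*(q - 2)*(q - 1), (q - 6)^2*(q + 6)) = q - 6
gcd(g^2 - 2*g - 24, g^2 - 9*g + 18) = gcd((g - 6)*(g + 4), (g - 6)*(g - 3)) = g - 6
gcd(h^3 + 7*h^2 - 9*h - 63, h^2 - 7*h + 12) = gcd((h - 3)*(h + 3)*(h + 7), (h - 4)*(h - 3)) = h - 3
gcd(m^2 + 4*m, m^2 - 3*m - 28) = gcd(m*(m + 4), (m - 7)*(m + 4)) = m + 4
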